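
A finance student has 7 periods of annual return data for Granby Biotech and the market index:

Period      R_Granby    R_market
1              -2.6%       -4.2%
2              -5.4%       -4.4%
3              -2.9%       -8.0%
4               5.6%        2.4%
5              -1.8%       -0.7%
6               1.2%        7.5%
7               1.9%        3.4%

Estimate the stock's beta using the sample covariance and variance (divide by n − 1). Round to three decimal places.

0.496

Mean R_i = (-2.6 − 5.4 − 2.9 + 5.6 − 1.8 + 1.2 + 1.9) / 7 = -0.5714%
Mean R_m = (-4.2 − 4.4 − 8.0 + 2.4 − 0.7 + 7.5 + 3.4) / 7 = -0.5714%
Σ(R_i − R̄_i)(R_m − R̄_m) = 85.7543  ⇒  Cov = 85.7543 / 6 = 14.2924
Σ(R_m − R̄_m)² = 172.7743  ⇒  Var(R_m) = 172.7743 / 6 = 28.7957
β = Cov / Var(R_m) = 14.2924 / 28.7957 = 0.4963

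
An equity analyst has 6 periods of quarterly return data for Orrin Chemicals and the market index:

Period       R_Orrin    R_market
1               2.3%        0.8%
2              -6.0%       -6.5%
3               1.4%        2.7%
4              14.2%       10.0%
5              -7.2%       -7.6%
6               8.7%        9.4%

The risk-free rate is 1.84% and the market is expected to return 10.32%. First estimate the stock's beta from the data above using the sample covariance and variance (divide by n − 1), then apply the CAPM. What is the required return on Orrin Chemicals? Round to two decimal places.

Mean R_i = (2.3 − 6.0 + 1.4 + 14.2 − 7.2 + 8.7) / 6 = 2.2333%
Mean R_m = (0.8 − 6.5 + 2.7 + 10.0 − 7.6 + 9.4) / 6 = 1.4667%
Σ(R_i − R̄_i)(R_m − R̄_m) = 303.4667  ⇒  Cov = 303.4667 / 5 = 60.6933
Σ(R_m − R̄_m)² = 283.3933  ⇒  Var(R_m) = 283.3933 / 5 = 56.6787
β = Cov / Var(R_m) = 60.6933 / 56.6787 = 1.0708
MRP = 10.32% − 1.84% = 8.48%
E(R) = R_f + β × MRP = 1.84% + 1.0708 × 8.48% = 10.92%

10.92%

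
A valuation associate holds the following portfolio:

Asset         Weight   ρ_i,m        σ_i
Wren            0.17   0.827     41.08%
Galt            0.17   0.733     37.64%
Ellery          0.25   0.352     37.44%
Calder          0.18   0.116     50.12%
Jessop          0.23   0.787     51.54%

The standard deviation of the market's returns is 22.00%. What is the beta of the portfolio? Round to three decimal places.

1.097

β_Wren = 0.827 × 41.08% / 22.00% = 1.5442
β_Galt = 0.733 × 37.64% / 22.00% = 1.2541
β_Ellery = 0.352 × 37.44% / 22.00% = 0.5990
β_Calder = 0.116 × 50.12% / 22.00% = 0.2643
β_Jessop = 0.787 × 51.54% / 22.00% = 1.8437
β_P = Σ w_i β_i = 0.17×1.5442 + 0.17×1.2541 + 0.25×0.5990 + 0.18×0.2643 + 0.23×1.8437 = 1.0971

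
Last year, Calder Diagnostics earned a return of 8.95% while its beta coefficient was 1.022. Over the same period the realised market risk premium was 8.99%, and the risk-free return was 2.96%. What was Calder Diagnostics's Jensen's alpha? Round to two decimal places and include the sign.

-3.20%

CAPM benchmark = R_f + β(R_m − R_f) = 2.96% + 1.022 × 8.99% = 12.14778%
α = actual − benchmark = 8.95% − 12.14778% = -3.20%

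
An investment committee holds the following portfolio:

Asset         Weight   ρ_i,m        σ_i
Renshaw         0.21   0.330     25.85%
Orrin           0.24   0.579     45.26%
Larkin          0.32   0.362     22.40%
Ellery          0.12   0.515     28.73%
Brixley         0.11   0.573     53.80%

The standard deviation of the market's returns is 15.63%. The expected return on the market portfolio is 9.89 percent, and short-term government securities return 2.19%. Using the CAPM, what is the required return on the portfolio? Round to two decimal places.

9.99%

β_Renshaw = 0.330 × 25.85% / 15.63% = 0.5458
β_Orrin = 0.579 × 45.26% / 15.63% = 1.6766
β_Larkin = 0.362 × 22.40% / 15.63% = 0.5188
β_Ellery = 0.515 × 28.73% / 15.63% = 0.9466
β_Brixley = 0.573 × 53.80% / 15.63% = 1.9723
β_P = Σ w_i β_i = 0.21×0.5458 + 0.24×1.6766 + 0.32×0.5188 + 0.12×0.9466 + 0.11×1.9723 = 1.0136
MRP = 9.89% − 2.19% = 7.70%
E(R_P) = R_f + β_P × MRP = 2.19% + 1.0136 × 7.70% = 9.99%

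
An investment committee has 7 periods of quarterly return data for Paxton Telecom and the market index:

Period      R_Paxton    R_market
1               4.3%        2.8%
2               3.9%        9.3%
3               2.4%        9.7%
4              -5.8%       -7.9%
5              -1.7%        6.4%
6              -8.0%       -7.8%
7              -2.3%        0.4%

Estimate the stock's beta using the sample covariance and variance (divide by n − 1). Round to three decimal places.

Mean R_i = (4.3 + 3.9 + 2.4 − 5.8 − 1.7 − 8.0 − 2.3) / 7 = -1.0286%
Mean R_m = (2.8 + 9.3 + 9.7 − 7.9 + 6.4 − 7.8 + 0.4) / 7 = 1.8429%
Σ(R_i − R̄_i)(R_m − R̄_m) = 181.2786  ⇒  Cov = 181.2786 / 6 = 30.2131
Σ(R_m − R̄_m)² = 329.0171  ⇒  Var(R_m) = 329.0171 / 6 = 54.8362
β = Cov / Var(R_m) = 30.2131 / 54.8362 = 0.5510

0.551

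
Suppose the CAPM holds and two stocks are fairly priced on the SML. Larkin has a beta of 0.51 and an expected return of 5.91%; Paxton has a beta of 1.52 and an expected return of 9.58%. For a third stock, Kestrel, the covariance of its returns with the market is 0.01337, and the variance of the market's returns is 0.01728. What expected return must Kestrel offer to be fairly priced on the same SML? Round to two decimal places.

6.87%

MRP = (9.58% − 5.91%) / (1.52 − 0.51) = 3.6337%
R_f = 5.91% − 0.51 × 3.6337% = 4.0568%
β_Kestrel = Cov / Var(R_m) = 0.01337 / 0.01728 = 0.7737
E(R_Kestrel) = R_f + β × MRP = 4.0568% + 0.7737 × 3.6337% = 6.87%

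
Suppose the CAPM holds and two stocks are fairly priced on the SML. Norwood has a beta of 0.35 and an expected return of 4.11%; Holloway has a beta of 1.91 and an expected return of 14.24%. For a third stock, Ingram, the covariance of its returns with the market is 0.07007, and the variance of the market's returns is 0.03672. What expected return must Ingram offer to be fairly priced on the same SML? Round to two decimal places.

14.23%

MRP = (14.24% − 4.11%) / (1.91 − 0.35) = 6.4936%
R_f = 4.11% − 0.35 × 6.4936% = 1.8372%
β_Ingram = Cov / Var(R_m) = 0.07007 / 0.03672 = 1.9082
E(R_Ingram) = R_f + β × MRP = 1.8372% + 1.9082 × 6.4936% = 14.23%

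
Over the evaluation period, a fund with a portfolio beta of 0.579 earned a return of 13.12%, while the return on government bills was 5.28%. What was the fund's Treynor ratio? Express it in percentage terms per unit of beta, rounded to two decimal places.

Treynor = (R_P − R_f) / β_P = (13.12% − 5.28%) / 0.5790 = 7.84% / 0.5790 = 13.54%

13.54%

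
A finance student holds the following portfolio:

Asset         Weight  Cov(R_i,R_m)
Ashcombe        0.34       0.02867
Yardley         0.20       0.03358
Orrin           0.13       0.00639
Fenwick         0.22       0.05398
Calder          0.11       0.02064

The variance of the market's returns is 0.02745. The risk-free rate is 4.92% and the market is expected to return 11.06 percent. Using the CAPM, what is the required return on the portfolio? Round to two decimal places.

β_Ashcombe = 0.02867 / 0.02745 = 1.0444
β_Yardley = 0.03358 / 0.02745 = 1.2233
β_Orrin = 0.00639 / 0.02745 = 0.2328
β_Fenwick = 0.05398 / 0.02745 = 1.9665
β_Calder = 0.02064 / 0.02745 = 0.7519
β_P = Σ w_i β_i = 0.34×1.0444 + 0.20×1.2233 + 0.13×0.2328 + 0.22×1.9665 + 0.11×0.7519 = 1.1454
MRP = 11.06% − 4.92% = 6.14%
E(R_P) = R_f + β_P × MRP = 4.92% + 1.1454 × 6.14% = 11.95%

11.95%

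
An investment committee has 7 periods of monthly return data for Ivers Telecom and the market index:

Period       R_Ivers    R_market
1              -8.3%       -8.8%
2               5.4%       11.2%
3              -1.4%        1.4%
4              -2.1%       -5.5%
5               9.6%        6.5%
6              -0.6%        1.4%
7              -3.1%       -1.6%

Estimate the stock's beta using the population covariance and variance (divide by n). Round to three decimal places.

Mean R_i = (-8.3 + 5.4 − 1.4 − 2.1 + 9.6 − 0.6 − 3.1) / 7 = -0.0714%
Mean R_m = (-8.8 + 11.2 + 1.4 − 5.5 + 6.5 + 1.4 − 1.6) / 7 = 0.6571%
Σ(R_i − R̄_i)(R_m − R̄_m) = 209.9586  ⇒  Cov = 209.9586 / 7 = 29.9941
Σ(R_m − R̄_m)² = 278.8371  ⇒  Var(R_m) = 278.8371 / 7 = 39.8339
β = Cov / Var(R_m) = 29.9941 / 39.8339 = 0.7530

0.753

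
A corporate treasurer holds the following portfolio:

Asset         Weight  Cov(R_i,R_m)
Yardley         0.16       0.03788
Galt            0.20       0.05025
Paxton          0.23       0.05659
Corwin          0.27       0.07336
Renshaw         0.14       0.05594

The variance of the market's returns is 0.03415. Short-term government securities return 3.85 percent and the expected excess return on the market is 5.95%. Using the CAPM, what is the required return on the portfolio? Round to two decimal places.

13.74%

β_Yardley = 0.03788 / 0.03415 = 1.1092
β_Galt = 0.05025 / 0.03415 = 1.4714
β_Paxton = 0.05659 / 0.03415 = 1.6571
β_Corwin = 0.07336 / 0.03415 = 2.1482
β_Renshaw = 0.05594 / 0.03415 = 1.6381
β_P = Σ w_i β_i = 0.16×1.1092 + 0.20×1.4714 + 0.23×1.6571 + 0.27×2.1482 + 0.14×1.6381 = 1.6622
E(R_P) = R_f + β_P × MRP = 3.85% + 1.6622 × 5.95% = 13.74%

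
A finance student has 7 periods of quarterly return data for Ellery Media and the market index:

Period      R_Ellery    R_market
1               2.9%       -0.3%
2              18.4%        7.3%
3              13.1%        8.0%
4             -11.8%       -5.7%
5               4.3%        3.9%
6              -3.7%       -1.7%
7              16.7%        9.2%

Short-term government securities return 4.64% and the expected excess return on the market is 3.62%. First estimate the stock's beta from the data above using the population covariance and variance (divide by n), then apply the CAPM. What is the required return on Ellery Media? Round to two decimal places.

Mean R_i = (2.9 + 18.4 + 13.1 − 11.8 + 4.3 − 3.7 + 16.7) / 7 = 5.7000%
Mean R_m = (-0.3 + 7.3 + 8.0 − 5.7 + 3.9 − 1.7 + 9.2) / 7 = 2.9571%
Σ(R_i − R̄_i)(R_m − R̄_m) = 364.2200  ⇒  Cov = 364.2200 / 7 = 52.0314
Σ(R_m − R̄_m)² = 191.3971  ⇒  Var(R_m) = 191.3971 / 7 = 27.3424
β = Cov / Var(R_m) = 52.0314 / 27.3424 = 1.9030
E(R) = R_f + β × MRP = 4.64% + 1.9030 × 3.62% = 11.53%

11.53%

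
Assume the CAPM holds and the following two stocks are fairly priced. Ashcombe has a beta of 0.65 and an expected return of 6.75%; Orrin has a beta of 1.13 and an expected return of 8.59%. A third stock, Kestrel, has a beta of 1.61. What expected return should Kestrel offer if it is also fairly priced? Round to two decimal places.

10.43%

MRP (SML slope) = (8.59% − 6.75%) / (1.13 − 0.65) = 1.84% / 0.48 = 3.8333%
R_f (intercept) = 6.75% − 0.65 × 3.8333% = 4.2584%
E(R_Kestrel) = R_f + β × MRP = 4.2584% + 1.61 × 3.8333% = 10.43%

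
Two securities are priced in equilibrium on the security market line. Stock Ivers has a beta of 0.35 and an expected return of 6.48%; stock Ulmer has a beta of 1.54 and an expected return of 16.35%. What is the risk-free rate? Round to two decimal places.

Both satisfy E(R) = R_f + β·MRP, so the slope of the SML is
MRP = (16.35% − 6.48%) / (1.54 − 0.35) = 9.87% / 1.19 = 8.2941%
R_f = E(R_Ivers) − β_Ivers·MRP = 6.48% − 0.35 × 8.2941% = 3.5771%

3.58%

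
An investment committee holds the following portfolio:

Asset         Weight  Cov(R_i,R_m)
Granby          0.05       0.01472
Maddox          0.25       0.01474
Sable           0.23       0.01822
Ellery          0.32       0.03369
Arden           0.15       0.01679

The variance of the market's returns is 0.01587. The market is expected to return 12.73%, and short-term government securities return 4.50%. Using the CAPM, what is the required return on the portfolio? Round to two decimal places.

β_Granby = 0.01472 / 0.01587 = 0.9275
β_Maddox = 0.01474 / 0.01587 = 0.9288
β_Sable = 0.01822 / 0.01587 = 1.1481
β_Ellery = 0.03369 / 0.01587 = 2.1229
β_Arden = 0.01679 / 0.01587 = 1.0580
β_P = Σ w_i β_i = 0.05×0.9275 + 0.25×0.9288 + 0.23×1.1481 + 0.32×2.1229 + 0.15×1.0580 = 1.3807
MRP = 12.73% − 4.50% = 8.23%
E(R_P) = R_f + β_P × MRP = 4.50% + 1.3807 × 8.23% = 15.86%

15.86%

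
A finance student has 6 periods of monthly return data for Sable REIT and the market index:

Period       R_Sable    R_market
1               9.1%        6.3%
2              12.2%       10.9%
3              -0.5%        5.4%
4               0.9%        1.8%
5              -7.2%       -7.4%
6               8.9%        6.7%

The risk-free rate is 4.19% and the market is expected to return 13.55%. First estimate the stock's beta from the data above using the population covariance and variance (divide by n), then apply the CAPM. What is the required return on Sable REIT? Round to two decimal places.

14.16%

Mean R_i = (9.1 + 12.2 − 0.5 + 0.9 − 7.2 + 8.9) / 6 = 3.9000%
Mean R_m = (6.3 + 10.9 + 5.4 + 1.8 − 7.4 + 6.7) / 6 = 3.9500%
Σ(R_i − R̄_i)(R_m − R̄_m) = 209.7100  ⇒  Cov = 209.7100 / 6 = 34.9517
Σ(R_m − R̄_m)² = 196.9350  ⇒  Var(R_m) = 196.9350 / 6 = 32.8225
β = Cov / Var(R_m) = 34.9517 / 32.8225 = 1.0649
MRP = 13.55% − 4.19% = 9.36%
E(R) = R_f + β × MRP = 4.19% + 1.0649 × 9.36% = 14.16%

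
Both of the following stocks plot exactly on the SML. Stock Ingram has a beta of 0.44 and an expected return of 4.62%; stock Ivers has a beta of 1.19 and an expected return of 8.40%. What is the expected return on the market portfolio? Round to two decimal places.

Both satisfy E(R) = R_f + β·MRP, so the slope of the SML is
MRP = (8.40% − 4.62%) / (1.19 − 0.44) = 3.78% / 0.75 = 5.0400%
R_f = E(R_Ingram) − β_Ingram·MRP = 4.62% − 0.44 × 5.0400% = 2.4024%
E(R_m) = R_f + MRP = 2.4024% + 5.0400% = 7.44%

7.44%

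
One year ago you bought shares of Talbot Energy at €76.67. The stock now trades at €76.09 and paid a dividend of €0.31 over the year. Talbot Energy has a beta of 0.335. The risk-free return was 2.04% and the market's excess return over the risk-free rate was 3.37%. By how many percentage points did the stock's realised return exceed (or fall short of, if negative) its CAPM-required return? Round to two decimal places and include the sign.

Realised HPR = (P1 + D1 − P0) / P0 = (76.09 + 0.31 − 76.67) / 76.67 = -0.27 / 76.67 = -0.3522%
CAPM required = R_f + β·MRP = 2.04% + 0.335 × 3.37% = 3.16895%
α = realised − required = -0.3522% − 3.16895% = -3.52%

-3.52%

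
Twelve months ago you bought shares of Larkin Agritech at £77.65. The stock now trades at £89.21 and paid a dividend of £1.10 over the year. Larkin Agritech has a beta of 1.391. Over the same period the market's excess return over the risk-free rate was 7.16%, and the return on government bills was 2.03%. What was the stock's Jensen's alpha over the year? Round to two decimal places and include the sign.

+4.31%

Realised HPR = (P1 + D1 − P0) / P0 = (89.21 + 1.10 − 77.65) / 77.65 = 12.66 / 77.65 = 16.3039%
CAPM required = R_f + β·MRP = 2.03% + 1.391 × 7.16% = 11.98956%
α = realised − required = 16.3039% − 11.98956% = +4.31%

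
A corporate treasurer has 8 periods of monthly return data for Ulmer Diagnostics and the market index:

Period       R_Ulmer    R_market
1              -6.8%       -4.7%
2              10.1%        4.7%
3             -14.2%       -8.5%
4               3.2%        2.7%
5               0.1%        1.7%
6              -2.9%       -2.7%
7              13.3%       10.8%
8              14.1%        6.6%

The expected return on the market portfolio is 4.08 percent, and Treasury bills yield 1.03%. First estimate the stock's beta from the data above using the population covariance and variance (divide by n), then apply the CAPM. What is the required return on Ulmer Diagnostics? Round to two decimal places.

Mean R_i = (-6.8 + 10.1 − 14.2 + 3.2 + 0.1 − 2.9 + 13.3 + 14.1) / 8 = 2.1125%
Mean R_m = (-4.7 + 4.7 − 8.5 + 2.7 + 1.7 − 2.7 + 10.8 + 6.6) / 8 = 1.3250%
Σ(R_i − R̄_i)(R_m − R̄_m) = 431.0775  ⇒  Cov = 431.0775 / 8 = 53.8847
Σ(R_m − R̄_m)² = 280.0550  ⇒  Var(R_m) = 280.0550 / 8 = 35.0069
β = Cov / Var(R_m) = 53.8847 / 35.0069 = 1.5393
MRP = 4.08% − 1.03% = 3.05%
E(R) = R_f + β × MRP = 1.03% + 1.5393 × 3.05% = 5.72%

5.72%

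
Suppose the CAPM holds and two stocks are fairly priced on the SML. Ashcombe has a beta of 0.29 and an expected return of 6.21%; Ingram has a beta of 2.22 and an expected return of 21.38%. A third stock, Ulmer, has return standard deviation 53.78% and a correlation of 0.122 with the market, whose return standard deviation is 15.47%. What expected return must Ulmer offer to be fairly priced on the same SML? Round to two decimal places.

MRP = (21.38% − 6.21%) / (2.22 − 0.29) = 7.8601%
R_f = 6.21% − 0.29 × 7.8601% = 3.9306%
β_Ulmer = ρ·σ_i/σ_m = 0.122 × 53.78 / 15.47 = 0.4241
E(R_Ulmer) = R_f + β × MRP = 3.9306% + 0.4241 × 7.8601% = 7.26%

7.26%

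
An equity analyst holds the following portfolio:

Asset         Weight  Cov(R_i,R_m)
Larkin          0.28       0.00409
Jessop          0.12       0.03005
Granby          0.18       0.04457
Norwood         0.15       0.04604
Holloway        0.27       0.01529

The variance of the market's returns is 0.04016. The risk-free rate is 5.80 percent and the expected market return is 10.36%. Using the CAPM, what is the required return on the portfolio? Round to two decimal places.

8.50%

β_Larkin = 0.00409 / 0.04016 = 0.1018
β_Jessop = 0.03005 / 0.04016 = 0.7483
β_Granby = 0.04457 / 0.04016 = 1.1098
β_Norwood = 0.04604 / 0.04016 = 1.1464
β_Holloway = 0.01529 / 0.04016 = 0.3807
β_P = Σ w_i β_i = 0.28×0.1018 + 0.12×0.7483 + 0.18×1.1098 + 0.15×1.1464 + 0.27×0.3807 = 0.5928
MRP = 10.36% − 5.80% = 4.56%
E(R_P) = R_f + β_P × MRP = 5.80% + 0.5928 × 4.56% = 8.50%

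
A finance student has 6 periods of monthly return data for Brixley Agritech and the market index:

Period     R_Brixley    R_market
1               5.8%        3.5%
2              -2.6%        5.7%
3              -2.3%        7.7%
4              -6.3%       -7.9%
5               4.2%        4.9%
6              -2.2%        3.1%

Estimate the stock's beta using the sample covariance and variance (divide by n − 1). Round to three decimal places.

Mean R_i = (5.8 − 2.6 − 2.3 − 6.3 + 4.2 − 2.2) / 6 = -0.5667%
Mean R_m = (3.5 + 5.7 + 7.7 − 7.9 + 4.9 + 3.1) / 6 = 2.8333%
Σ(R_i − R̄_i)(R_m − R̄_m) = 60.9333  ⇒  Cov = 60.9333 / 5 = 12.1867
Σ(R_m − R̄_m)² = 151.8933  ⇒  Var(R_m) = 151.8933 / 5 = 30.3787
β = Cov / Var(R_m) = 12.1867 / 30.3787 = 0.4012

0.401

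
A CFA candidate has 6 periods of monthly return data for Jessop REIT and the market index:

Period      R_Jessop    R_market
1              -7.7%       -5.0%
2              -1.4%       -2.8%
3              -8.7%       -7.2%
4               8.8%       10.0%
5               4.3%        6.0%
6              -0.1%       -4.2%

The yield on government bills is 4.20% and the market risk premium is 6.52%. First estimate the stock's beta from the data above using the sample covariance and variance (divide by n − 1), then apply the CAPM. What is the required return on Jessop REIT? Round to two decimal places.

Mean R_i = (-7.7 − 1.4 − 8.7 + 8.8 + 4.3 − 0.1) / 6 = -0.8000%
Mean R_m = (-5.0 − 2.8 − 7.2 + 10.0 + 6.0 − 4.2) / 6 = -0.5333%
Σ(R_i − R̄_i)(R_m − R̄_m) = 216.7200  ⇒  Cov = 216.7200 / 5 = 43.3440
Σ(R_m − R̄_m)² = 236.6133  ⇒  Var(R_m) = 236.6133 / 5 = 47.3227
β = Cov / Var(R_m) = 43.3440 / 47.3227 = 0.9159
E(R) = R_f + β × MRP = 4.20% + 0.9159 × 6.52% = 10.17%

10.17%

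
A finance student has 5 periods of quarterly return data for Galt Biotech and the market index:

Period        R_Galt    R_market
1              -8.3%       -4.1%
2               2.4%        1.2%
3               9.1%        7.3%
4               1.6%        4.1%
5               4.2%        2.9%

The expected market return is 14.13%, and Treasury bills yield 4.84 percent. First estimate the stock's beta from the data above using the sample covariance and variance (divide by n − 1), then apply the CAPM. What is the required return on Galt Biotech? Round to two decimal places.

18.17%

Mean R_i = (-8.3 + 2.4 + 9.1 + 1.6 + 4.2) / 5 = 1.8000%
Mean R_m = (-4.1 + 1.2 + 7.3 + 4.1 + 2.9) / 5 = 2.2800%
Σ(R_i − R̄_i)(R_m − R̄_m) = 101.5600  ⇒  Cov = 101.5600 / 4 = 25.3900
Σ(R_m − R̄_m)² = 70.7680  ⇒  Var(R_m) = 70.7680 / 4 = 17.6920
β = Cov / Var(R_m) = 25.3900 / 17.6920 = 1.4351
MRP = 14.13% − 4.84% = 9.29%
E(R) = R_f + β × MRP = 4.84% + 1.4351 × 9.29% = 18.17%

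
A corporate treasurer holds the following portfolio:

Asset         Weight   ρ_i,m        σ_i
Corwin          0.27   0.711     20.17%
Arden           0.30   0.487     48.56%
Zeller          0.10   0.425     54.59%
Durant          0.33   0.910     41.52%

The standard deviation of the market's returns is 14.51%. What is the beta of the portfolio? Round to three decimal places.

β_Corwin = 0.711 × 20.17% / 14.51% = 0.9883
β_Arden = 0.487 × 48.56% / 14.51% = 1.6298
β_Zeller = 0.425 × 54.59% / 14.51% = 1.5989
β_Durant = 0.910 × 41.52% / 14.51% = 2.6039
β_P = Σ w_i β_i = 0.27×0.9883 + 0.30×1.6298 + 0.10×1.5989 + 0.33×2.6039 = 1.7750

1.775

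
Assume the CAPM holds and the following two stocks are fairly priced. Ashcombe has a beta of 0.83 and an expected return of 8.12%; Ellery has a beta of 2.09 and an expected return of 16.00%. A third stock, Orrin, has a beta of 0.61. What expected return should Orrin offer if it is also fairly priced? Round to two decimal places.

MRP (SML slope) = (16.00% − 8.12%) / (2.09 − 0.83) = 7.88% / 1.26 = 6.2540%
R_f (intercept) = 8.12% − 0.83 × 6.2540% = 2.9292%
E(R_Orrin) = R_f + β × MRP = 2.9292% + 0.61 × 6.2540% = 6.74%

6.74%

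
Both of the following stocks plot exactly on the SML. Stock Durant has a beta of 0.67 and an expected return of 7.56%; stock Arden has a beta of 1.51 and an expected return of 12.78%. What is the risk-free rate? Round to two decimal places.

Both satisfy E(R) = R_f + β·MRP, so the slope of the SML is
MRP = (12.78% − 7.56%) / (1.51 − 0.67) = 5.22% / 0.84 = 6.2143%
R_f = E(R_Durant) − β_Durant·MRP = 7.56% − 0.67 × 6.2143% = 3.3964%

3.40%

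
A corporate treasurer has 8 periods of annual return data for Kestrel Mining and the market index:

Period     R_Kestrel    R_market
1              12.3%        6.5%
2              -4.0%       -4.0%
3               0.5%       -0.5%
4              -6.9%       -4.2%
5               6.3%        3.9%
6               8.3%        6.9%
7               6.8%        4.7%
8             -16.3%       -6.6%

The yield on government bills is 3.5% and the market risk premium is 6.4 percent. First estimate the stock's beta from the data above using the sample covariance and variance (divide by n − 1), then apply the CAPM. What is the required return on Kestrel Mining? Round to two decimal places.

14.44%

Mean R_i = (12.3 − 4.0 + 0.5 − 6.9 + 6.3 + 8.3 + 6.8 − 16.3) / 8 = 0.8750%
Mean R_m = (6.5 − 4.0 − 0.5 − 4.2 + 3.9 + 6.9 + 4.7 − 6.6) / 8 = 0.8375%
Σ(R_i − R̄_i)(R_m − R̄_m) = 340.1975  ⇒  Cov = 340.1975 / 7 = 48.5996
Σ(R_m − R̄_m)² = 198.9988  ⇒  Var(R_m) = 198.9988 / 7 = 28.4284
β = Cov / Var(R_m) = 48.5996 / 28.4284 = 1.7095
E(R) = R_f + β × MRP = 3.5% + 1.7095 × 6.4% = 14.44%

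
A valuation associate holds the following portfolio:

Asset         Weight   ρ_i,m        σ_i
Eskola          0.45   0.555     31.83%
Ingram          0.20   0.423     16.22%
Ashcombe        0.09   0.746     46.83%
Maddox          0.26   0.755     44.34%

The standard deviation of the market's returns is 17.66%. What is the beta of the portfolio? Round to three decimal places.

1.199

β_Eskola = 0.555 × 31.83% / 17.66% = 1.0003
β_Ingram = 0.423 × 16.22% / 17.66% = 0.3885
β_Ashcombe = 0.746 × 46.83% / 17.66% = 1.9782
β_Maddox = 0.755 × 44.34% / 17.66% = 1.8956
β_P = Σ w_i β_i = 0.45×1.0003 + 0.20×0.3885 + 0.09×1.9782 + 0.26×1.8956 = 1.1987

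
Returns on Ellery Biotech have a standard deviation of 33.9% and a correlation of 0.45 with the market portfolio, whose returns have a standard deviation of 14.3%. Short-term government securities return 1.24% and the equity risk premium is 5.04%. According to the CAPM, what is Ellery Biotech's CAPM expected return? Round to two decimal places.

6.62%

β = ρ × σ_i / σ_m = 0.45 × 33.9% / 14.3% = 1.0668
E(R) = 1.24% + 1.0668 × 5.04% = 6.62%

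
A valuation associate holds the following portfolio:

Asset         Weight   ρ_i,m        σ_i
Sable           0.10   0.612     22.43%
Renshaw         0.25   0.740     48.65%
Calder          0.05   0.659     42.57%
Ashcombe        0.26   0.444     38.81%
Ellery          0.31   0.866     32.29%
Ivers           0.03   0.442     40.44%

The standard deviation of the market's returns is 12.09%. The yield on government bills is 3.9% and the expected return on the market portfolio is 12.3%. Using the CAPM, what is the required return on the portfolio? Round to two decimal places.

β_Sable = 0.612 × 22.43% / 12.09% = 1.1354
β_Renshaw = 0.740 × 48.65% / 12.09% = 2.9778
β_Calder = 0.659 × 42.57% / 12.09% = 2.3204
β_Ashcombe = 0.444 × 38.81% / 12.09% = 1.4253
β_Ellery = 0.866 × 32.29% / 12.09% = 2.3129
β_Ivers = 0.442 × 40.44% / 12.09% = 1.4785
β_P = Σ w_i β_i = 0.10×1.1354 + 0.25×2.9778 + 0.05×2.3204 + 0.26×1.4253 + 0.31×2.3129 + 0.03×1.4785 = 2.1059
MRP = 12.3% − 3.9% = 8.40%
E(R_P) = R_f + β_P × MRP = 3.9% + 2.1059 × 8.4% = 21.59%

21.59%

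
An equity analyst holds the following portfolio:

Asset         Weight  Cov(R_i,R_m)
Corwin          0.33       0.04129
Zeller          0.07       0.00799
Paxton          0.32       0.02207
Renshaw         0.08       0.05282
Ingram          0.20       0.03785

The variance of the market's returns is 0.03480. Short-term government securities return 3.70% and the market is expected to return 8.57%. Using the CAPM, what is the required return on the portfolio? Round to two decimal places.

8.32%

β_Corwin = 0.04129 / 0.03480 = 1.1865
β_Zeller = 0.00799 / 0.03480 = 0.2296
β_Paxton = 0.02207 / 0.03480 = 0.6342
β_Renshaw = 0.05282 / 0.03480 = 1.5178
β_Ingram = 0.03785 / 0.03480 = 1.0876
β_P = Σ w_i β_i = 0.33×1.1865 + 0.07×0.2296 + 0.32×0.6342 + 0.08×1.5178 + 0.20×1.0876 = 0.9495
MRP = 8.57% − 3.70% = 4.87%
E(R_P) = R_f + β_P × MRP = 3.70% + 0.9495 × 4.87% = 8.32%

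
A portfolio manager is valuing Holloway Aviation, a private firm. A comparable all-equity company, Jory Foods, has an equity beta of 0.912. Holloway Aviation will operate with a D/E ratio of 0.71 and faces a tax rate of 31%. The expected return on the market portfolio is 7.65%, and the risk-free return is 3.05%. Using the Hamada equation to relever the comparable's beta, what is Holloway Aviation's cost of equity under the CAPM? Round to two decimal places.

β_L = β_U × [1 + (1 − t)(D/E)] = 0.912 × [1 + (1 − 0.31) × 0.71]
    = 0.912 × [1 + 0.69 × 0.71] = 0.912 × 1.4899 = 1.3588
MRP = 7.65% − 3.05% = 4.60%
E(R) = R_f + β_L × MRP = 3.05% + 1.3588 × 4.60% = 9.30%

9.30%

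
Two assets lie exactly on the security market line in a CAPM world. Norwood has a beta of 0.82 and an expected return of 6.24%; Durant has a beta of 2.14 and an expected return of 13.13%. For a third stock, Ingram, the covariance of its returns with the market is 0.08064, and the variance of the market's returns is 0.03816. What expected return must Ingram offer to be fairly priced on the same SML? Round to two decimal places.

12.99%

MRP = (13.13% − 6.24%) / (2.14 − 0.82) = 5.2197%
R_f = 6.24% − 0.82 × 5.2197% = 1.9598%
β_Ingram = Cov / Var(R_m) = 0.08064 / 0.03816 = 2.1132
E(R_Ingram) = R_f + β × MRP = 1.9598% + 2.1132 × 5.2197% = 12.99%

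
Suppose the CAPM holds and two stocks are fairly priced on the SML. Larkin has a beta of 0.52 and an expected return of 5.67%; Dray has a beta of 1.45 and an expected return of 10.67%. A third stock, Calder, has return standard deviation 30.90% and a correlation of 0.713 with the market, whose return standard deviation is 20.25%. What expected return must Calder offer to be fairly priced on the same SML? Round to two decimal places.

8.72%

MRP = (10.67% − 5.67%) / (1.45 − 0.52) = 5.3763%
R_f = 5.67% − 0.52 × 5.3763% = 2.8743%
β_Calder = ρ·σ_i/σ_m = 0.713 × 30.90 / 20.25 = 1.0880
E(R_Calder) = R_f + β × MRP = 2.8743% + 1.0880 × 5.3763% = 8.72%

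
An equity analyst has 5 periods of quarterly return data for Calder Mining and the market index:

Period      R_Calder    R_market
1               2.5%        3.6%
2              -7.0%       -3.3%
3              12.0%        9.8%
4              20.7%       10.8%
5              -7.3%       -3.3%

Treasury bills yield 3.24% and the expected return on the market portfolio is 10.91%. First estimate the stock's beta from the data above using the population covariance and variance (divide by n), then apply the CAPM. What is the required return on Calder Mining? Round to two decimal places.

Mean R_i = (2.5 − 7.0 + 12.0 + 20.7 − 7.3) / 5 = 4.1800%
Mean R_m = (3.6 − 3.3 + 9.8 + 10.8 − 3.3) / 5 = 3.5200%
Σ(R_i − R̄_i)(R_m − R̄_m) = 323.7820  ⇒  Cov = 323.7820 / 5 = 64.7564
Σ(R_m − R̄_m)² = 185.4680  ⇒  Var(R_m) = 185.4680 / 5 = 37.0936
β = Cov / Var(R_m) = 64.7564 / 37.0936 = 1.7458
MRP = 10.91% − 3.24% = 7.67%
E(R) = R_f + β × MRP = 3.24% + 1.7458 × 7.67% = 16.63%

16.63%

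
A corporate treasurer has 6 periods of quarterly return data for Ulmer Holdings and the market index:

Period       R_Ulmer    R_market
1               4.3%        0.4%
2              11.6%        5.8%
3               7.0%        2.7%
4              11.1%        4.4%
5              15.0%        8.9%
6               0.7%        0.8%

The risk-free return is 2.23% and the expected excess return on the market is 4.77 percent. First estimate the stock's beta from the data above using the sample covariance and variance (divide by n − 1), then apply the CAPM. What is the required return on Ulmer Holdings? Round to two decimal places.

9.58%

Mean R_i = (4.3 + 11.6 + 7.0 + 11.1 + 15.0 + 0.7) / 6 = 8.2833%
Mean R_m = (0.4 + 5.8 + 2.7 + 4.4 + 8.9 + 0.8) / 6 = 3.8333%
Σ(R_i − R̄_i)(R_m − R̄_m) = 80.2833  ⇒  Cov = 80.2833 / 5 = 16.0567
Σ(R_m − R̄_m)² = 52.1333  ⇒  Var(R_m) = 52.1333 / 5 = 10.4267
β = Cov / Var(R_m) = 16.0567 / 10.4267 = 1.5400
E(R) = R_f + β × MRP = 2.23% + 1.5400 × 4.77% = 9.58%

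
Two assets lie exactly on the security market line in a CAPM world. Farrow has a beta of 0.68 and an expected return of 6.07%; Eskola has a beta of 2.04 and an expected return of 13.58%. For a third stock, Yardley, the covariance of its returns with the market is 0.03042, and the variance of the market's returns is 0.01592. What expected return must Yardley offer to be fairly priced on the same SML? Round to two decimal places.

MRP = (13.58% − 6.07%) / (2.04 − 0.68) = 5.5221%
R_f = 6.07% − 0.68 × 5.5221% = 2.3150%
β_Yardley = Cov / Var(R_m) = 0.03042 / 0.01592 = 1.9108
E(R_Yardley) = R_f + β × MRP = 2.3150% + 1.9108 × 5.5221% = 12.87%

12.87%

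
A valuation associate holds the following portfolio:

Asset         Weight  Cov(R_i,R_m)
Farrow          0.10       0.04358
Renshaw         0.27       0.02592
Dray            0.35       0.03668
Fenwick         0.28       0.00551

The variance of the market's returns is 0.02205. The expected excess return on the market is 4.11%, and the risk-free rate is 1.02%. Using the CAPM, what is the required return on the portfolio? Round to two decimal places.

β_Farrow = 0.04358 / 0.02205 = 1.9764
β_Renshaw = 0.02592 / 0.02205 = 1.1755
β_Dray = 0.03668 / 0.02205 = 1.6635
β_Fenwick = 0.00551 / 0.02205 = 0.2499
β_P = Σ w_i β_i = 0.10×1.9764 + 0.27×1.1755 + 0.35×1.6635 + 0.28×0.2499 = 1.1672
E(R_P) = R_f + β_P × MRP = 1.02% + 1.1672 × 4.11% = 5.82%

5.82%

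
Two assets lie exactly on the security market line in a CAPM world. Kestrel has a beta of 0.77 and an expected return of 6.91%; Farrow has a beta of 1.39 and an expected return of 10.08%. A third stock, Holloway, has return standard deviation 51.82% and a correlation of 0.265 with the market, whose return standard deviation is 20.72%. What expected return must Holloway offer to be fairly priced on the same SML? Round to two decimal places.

MRP = (10.08% − 6.91%) / (1.39 − 0.77) = 5.1129%
R_f = 6.91% − 0.77 × 5.1129% = 2.9731%
β_Holloway = ρ·σ_i/σ_m = 0.265 × 51.82 / 20.72 = 0.6628
E(R_Holloway) = R_f + β × MRP = 2.9731% + 0.6628 × 5.1129% = 6.36%

6.36%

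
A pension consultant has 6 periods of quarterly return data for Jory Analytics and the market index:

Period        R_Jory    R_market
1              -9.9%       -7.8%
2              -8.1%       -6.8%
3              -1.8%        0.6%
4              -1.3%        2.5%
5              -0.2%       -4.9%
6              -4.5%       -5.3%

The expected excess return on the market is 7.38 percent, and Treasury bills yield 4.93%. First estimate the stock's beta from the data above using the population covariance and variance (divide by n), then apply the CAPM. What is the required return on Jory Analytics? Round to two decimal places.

Mean R_i = (-9.9 − 8.1 − 1.8 − 1.3 − 0.2 − 4.5) / 6 = -4.3000%
Mean R_m = (-7.8 − 6.8 + 0.6 + 2.5 − 4.9 − 5.3) / 6 = -3.6167%
Σ(R_i − R̄_i)(R_m − R̄_m) = 59.4900  ⇒  Cov = 59.4900 / 6 = 9.9150
Σ(R_m − R̄_m)² = 87.3083  ⇒  Var(R_m) = 87.3083 / 6 = 14.5514
β = Cov / Var(R_m) = 9.9150 / 14.5514 = 0.6814
E(R) = R_f + β × MRP = 4.93% + 0.6814 × 7.38% = 9.96%

9.96%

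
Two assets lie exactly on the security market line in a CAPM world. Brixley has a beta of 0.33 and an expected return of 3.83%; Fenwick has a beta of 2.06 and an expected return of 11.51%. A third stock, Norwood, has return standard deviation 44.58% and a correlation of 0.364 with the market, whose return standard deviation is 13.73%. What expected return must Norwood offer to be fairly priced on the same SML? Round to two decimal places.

MRP = (11.51% − 3.83%) / (2.06 − 0.33) = 4.4393%
R_f = 3.83% − 0.33 × 4.4393% = 2.3650%
β_Norwood = ρ·σ_i/σ_m = 0.364 × 44.58 / 13.73 = 1.1819
E(R_Norwood) = R_f + β × MRP = 2.3650% + 1.1819 × 4.4393% = 7.61%

7.61%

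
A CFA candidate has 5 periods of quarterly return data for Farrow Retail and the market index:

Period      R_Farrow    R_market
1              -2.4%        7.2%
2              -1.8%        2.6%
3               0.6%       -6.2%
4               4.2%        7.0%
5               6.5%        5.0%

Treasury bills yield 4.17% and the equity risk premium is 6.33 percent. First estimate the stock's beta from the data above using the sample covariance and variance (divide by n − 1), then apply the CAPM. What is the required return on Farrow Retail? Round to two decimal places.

Mean R_i = (-2.4 − 1.8 + 0.6 + 4.2 + 6.5) / 5 = 1.4200%
Mean R_m = (7.2 + 2.6 − 6.2 + 7.0 + 5.0) / 5 = 3.1200%
Σ(R_i − R̄_i)(R_m − R̄_m) = 14.0680  ⇒  Cov = 14.0680 / 4 = 3.5170
Σ(R_m − R̄_m)² = 122.3680  ⇒  Var(R_m) = 122.3680 / 4 = 30.5920
β = Cov / Var(R_m) = 3.5170 / 30.5920 = 0.1150
E(R) = R_f + β × MRP = 4.17% + 0.1150 × 6.33% = 4.90%

4.90%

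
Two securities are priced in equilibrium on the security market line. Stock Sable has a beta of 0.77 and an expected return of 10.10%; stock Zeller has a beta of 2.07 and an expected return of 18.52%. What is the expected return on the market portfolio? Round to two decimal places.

Both satisfy E(R) = R_f + β·MRP, so the slope of the SML is
MRP = (18.52% − 10.10%) / (2.07 − 0.77) = 8.42% / 1.30 = 6.4769%
R_f = E(R_Sable) − β_Sable·MRP = 10.10% − 0.77 × 6.4769% = 5.1128%
E(R_m) = R_f + MRP = 5.1128% + 6.4769% = 11.59%

11.59%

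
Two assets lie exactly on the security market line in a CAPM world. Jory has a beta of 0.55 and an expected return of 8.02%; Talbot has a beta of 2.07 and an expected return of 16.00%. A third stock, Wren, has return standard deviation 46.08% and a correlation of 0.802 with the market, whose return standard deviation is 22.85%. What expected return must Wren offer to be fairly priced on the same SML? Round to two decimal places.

13.62%

MRP = (16.00% − 8.02%) / (2.07 − 0.55) = 5.2500%
R_f = 8.02% − 0.55 × 5.2500% = 5.1325%
β_Wren = ρ·σ_i/σ_m = 0.802 × 46.08 / 22.85 = 1.6173
E(R_Wren) = R_f + β × MRP = 5.1325% + 1.6173 × 5.2500% = 13.62%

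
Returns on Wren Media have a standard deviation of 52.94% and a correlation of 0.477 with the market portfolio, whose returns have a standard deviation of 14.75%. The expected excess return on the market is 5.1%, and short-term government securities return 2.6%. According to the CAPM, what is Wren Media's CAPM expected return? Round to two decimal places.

11.33%

β = ρ × σ_i / σ_m = 0.477 × 52.94% / 14.75% = 1.7120
E(R) = 2.6% + 1.7120 × 5.1% = 11.33%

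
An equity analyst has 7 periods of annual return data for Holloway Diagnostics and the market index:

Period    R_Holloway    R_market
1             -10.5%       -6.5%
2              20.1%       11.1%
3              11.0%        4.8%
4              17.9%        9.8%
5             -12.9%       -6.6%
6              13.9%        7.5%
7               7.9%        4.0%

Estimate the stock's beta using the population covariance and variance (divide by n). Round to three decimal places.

1.819

Mean R_i = (-10.5 + 20.1 + 11.0 + 17.9 − 12.9 + 13.9 + 7.9) / 7 = 6.7714%
Mean R_m = (-6.5 + 11.1 + 4.8 + 9.8 − 6.6 + 7.5 + 4.0) / 7 = 3.4429%
Σ(R_i − R̄_i)(R_m − R̄_m) = 577.3786  ⇒  Cov = 577.3786 / 7 = 82.4827
Σ(R_m − R̄_m)² = 317.3771  ⇒  Var(R_m) = 317.3771 / 7 = 45.3396
β = Cov / Var(R_m) = 82.4827 / 45.3396 = 1.8192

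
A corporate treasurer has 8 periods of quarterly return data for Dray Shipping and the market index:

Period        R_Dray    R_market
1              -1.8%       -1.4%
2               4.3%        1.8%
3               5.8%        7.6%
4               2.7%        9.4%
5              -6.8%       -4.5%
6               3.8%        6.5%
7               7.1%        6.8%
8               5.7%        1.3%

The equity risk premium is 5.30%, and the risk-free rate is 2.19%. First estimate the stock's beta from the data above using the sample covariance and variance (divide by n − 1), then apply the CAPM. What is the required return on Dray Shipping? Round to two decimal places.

5.97%

Mean R_i = (-1.8 + 4.3 + 5.8 + 2.7 − 6.8 + 3.8 + 7.1 + 5.7) / 8 = 2.6000%
Mean R_m = (-1.4 + 1.8 + 7.6 + 9.4 − 4.5 + 6.5 + 6.8 + 1.3) / 8 = 3.4375%
Σ(R_i − R̄_i)(R_m − R̄_m) = 119.2100  ⇒  Cov = 119.2100 / 7 = 17.0300
Σ(R_m − R̄_m)² = 167.2188  ⇒  Var(R_m) = 167.2188 / 7 = 23.8884
β = Cov / Var(R_m) = 17.0300 / 23.8884 = 0.7129
E(R) = R_f + β × MRP = 2.19% + 0.7129 × 5.30% = 5.97%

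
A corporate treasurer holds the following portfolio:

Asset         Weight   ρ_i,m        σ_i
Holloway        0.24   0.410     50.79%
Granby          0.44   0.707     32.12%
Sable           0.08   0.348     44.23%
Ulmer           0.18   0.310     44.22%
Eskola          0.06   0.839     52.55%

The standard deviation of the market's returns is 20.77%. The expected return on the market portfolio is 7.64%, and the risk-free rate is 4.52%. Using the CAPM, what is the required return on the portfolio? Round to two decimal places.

7.72%

β_Holloway = 0.410 × 50.79% / 20.77% = 1.0026
β_Granby = 0.707 × 32.12% / 20.77% = 1.0933
β_Sable = 0.348 × 44.23% / 20.77% = 0.7411
β_Ulmer = 0.310 × 44.22% / 20.77% = 0.6600
β_Eskola = 0.839 × 52.55% / 20.77% = 2.1227
β_P = Σ w_i β_i = 0.24×1.0026 + 0.44×1.0933 + 0.08×0.7411 + 0.18×0.6600 + 0.06×2.1227 = 1.0271
MRP = 7.64% − 4.52% = 3.12%
E(R_P) = R_f + β_P × MRP = 4.52% + 1.0271 × 3.12% = 7.72%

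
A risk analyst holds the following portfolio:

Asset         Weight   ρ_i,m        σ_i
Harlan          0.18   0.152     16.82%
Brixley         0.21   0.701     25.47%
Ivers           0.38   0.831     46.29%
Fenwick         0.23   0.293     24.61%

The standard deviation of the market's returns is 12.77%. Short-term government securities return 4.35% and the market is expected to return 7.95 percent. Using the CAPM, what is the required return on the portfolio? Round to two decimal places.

10.13%

β_Harlan = 0.152 × 16.82% / 12.77% = 0.2002
β_Brixley = 0.701 × 25.47% / 12.77% = 1.3982
β_Ivers = 0.831 × 46.29% / 12.77% = 3.0123
β_Fenwick = 0.293 × 24.61% / 12.77% = 0.5647
β_P = Σ w_i β_i = 0.18×0.2002 + 0.21×1.3982 + 0.38×3.0123 + 0.23×0.5647 = 1.6042
MRP = 7.95% − 4.35% = 3.60%
E(R_P) = R_f + β_P × MRP = 4.35% + 1.6042 × 3.60% = 10.13%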